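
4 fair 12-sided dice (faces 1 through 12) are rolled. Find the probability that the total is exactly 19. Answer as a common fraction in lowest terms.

There are 12^4 = 20736 equally likely outcomes.
The number of ordered 4-tuples from {1,…,12} summing to 19 is 736.
P(sum = 19) = 736/20736 = 23/648.

23/648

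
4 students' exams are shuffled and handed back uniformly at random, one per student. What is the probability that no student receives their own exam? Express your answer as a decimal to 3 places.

0.375

This is the derangement probability: permutations of 4 with no fixed point.
D(4) = 4! · (1 − 1/1! + 1/2! − ··· + (−1)^4/4!) = 9.
P = 9/24 = 3/8 ≈ 0.375.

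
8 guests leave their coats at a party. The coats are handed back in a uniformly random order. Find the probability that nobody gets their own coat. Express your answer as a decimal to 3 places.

This is the derangement probability: permutations of 8 with no fixed point.
D(8) = 8! · (1 − 1/1! + 1/2! − ··· + (−1)^8/8!) = 14833.
P = 14833/40320 = 2119/5760 ≈ 0.368.

0.368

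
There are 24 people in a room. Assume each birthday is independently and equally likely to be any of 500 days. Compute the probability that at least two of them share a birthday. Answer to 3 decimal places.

It's easier to compute the probability that all 24 are distinct.
P(all distinct) = 500/500 · 499/500 · ··· · 477/500 ≈ 0.571.
So the probability of at least one match is 1 − 0.571 = 0.429.

0.429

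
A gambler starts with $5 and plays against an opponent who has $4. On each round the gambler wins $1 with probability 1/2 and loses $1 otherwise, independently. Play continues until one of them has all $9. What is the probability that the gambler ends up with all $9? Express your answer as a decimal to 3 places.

0.556

With a fair step, P(i) = ½P(i−1) + ½P(i+1) with P(0)=0, P(9)=1 has the linear solution P(i) = i/9.
P(5) = 5/9 ≈ 0.556.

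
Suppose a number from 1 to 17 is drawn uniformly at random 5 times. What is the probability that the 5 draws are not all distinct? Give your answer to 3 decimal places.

P(all 5 different) = 17/17 · 16/17 · ··· · 13/17 ≈ 0.523.
P(at least two equal) = 1 − 0.523 = 0.477.

0.477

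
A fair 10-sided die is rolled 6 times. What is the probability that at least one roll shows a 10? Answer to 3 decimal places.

P(no roll shows a 10) = (9/10)^6 ≈ 0.531.
P(at least one) = 1 − 0.531 = 0.469.

0.469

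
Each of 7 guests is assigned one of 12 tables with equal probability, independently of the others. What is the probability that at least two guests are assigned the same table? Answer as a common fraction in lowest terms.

It's easier to compute the probability that all 7 are distinct.
P(all distinct) = 12/12 · 11/12 · ··· · 6/12 = 385/3456.
So the probability of at least one match is 1 − 385/3456 = 3071/3456.

3071/3456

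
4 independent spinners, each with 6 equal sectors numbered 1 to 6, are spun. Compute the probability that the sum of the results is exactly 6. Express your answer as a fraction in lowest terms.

5/648

There are 6^4 = 1296 equally likely outcomes.
The number of ordered 4-tuples from {1,…,6} summing to 6 is 10.
P(sum = 6) = 10/1296 = 5/648.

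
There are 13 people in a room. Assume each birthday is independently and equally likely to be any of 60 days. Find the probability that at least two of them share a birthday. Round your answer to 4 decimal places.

0.7537

It's easier to compute the probability that all 13 are distinct.
P(all distinct) = 60/60 · 59/60 · ··· · 48/60 ≈ 0.2463.
So the probability of at least one match is 1 − 0.2463 = 0.7537.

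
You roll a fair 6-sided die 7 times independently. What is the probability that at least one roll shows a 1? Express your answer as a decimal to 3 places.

0.721

P(no roll shows a 1) = (5/6)^7 ≈ 0.279.
P(at least one) = 1 − 0.279 = 0.721.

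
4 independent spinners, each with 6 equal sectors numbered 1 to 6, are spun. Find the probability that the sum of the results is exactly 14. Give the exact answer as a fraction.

There are 6^4 = 1296 equally likely outcomes.
The number of ordered 4-tuples from {1,…,6} summing to 14 is 146.
P(sum = 14) = 146/1296 = 73/648.

73/648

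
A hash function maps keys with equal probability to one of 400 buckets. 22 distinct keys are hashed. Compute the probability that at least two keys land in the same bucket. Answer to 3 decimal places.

It's easier to compute the probability that all 22 are distinct.
P(all distinct) = 400/400 · 399/400 · ··· · 379/400 ≈ 0.555.
So the probability of at least one match is 1 − 0.555 = 0.445.

0.445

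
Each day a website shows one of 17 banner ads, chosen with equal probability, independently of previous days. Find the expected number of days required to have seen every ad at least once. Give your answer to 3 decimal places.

After i distinct types are collected, each trial gives a new one with probability (17−i)/17, so the expected wait for the next new type is 17/(17−i).
E = 17/17 + 17/16 + 17/15 + 17/14 + 17/13 + 17/12 + 17/11 + 17/10 + 17/9 + 17/8 + 17/7 + 17/6 + 17/5 + 17/4 + 17/3 + 17/2 + 17/1 = 42142223/720720 ≈ 58.472.

58.472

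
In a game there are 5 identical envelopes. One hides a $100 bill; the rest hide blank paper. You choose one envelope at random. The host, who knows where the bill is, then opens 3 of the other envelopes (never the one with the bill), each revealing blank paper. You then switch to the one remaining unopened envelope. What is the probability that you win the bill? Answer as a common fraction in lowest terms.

4/5

Your original envelope holds the bill with probability 1/5, so the other 4 collectively hold it with probability 4/5.
The host can always find 3 empty envelopes to open, so the reveals don't change that 4/5; it is now spread over the 1 remaining unopened envelope.
P(win by switching) = (4/5) · (1/1) = 4/5.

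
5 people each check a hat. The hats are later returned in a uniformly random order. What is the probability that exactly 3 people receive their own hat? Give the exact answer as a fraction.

1/12

Choose which 3 of the 5 are fixed: C(5,3) = 10 ways.
The remaining 2 must have no fixed point: D(2) = 1.
P = 10·1/120 = 1/12.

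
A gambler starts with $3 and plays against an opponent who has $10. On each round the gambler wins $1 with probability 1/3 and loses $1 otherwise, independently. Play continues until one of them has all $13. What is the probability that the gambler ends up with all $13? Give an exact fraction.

7/8191

Let r = q/p = (2/3)/(1/3) = 2. The recurrence P(i) = p·P(i+1) + q·P(i−1) with P(0)=0, P(13)=1 gives P(i) = (1 − r^i)/(1 − r^13).
P(3) = (1 − (2)^3) / (1 − (2)^13) = 7/8191.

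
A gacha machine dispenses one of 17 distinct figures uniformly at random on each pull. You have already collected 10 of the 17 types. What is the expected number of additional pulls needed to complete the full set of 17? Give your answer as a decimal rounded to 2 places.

44.08

Starting from 10 distinct types, each trial gives a new one with probability (17−i)/17 when i types are held, so the wait for the next new type is 17/(17−i).
E = 17/7 + 17/6 + 17/5 + 17/4 + 17/3 + 17/2 + 17/1 = 6171/140 ≈ 44.08.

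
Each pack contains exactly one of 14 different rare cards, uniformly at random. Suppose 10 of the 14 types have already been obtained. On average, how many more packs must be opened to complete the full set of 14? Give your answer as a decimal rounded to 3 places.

Starting from 10 distinct types, each trial gives a new one with probability (14−i)/14 when i types are held, so the wait for the next new type is 14/(14−i).
E = 14/4 + 14/3 + 14/2 + 14/1 = 175/6 ≈ 29.167.

29.167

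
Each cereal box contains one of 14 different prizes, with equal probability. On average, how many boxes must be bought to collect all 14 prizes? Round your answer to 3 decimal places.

45.522

After i distinct types are collected, each trial gives a new one with probability (14−i)/14, so the expected wait for the next new type is 14/(14−i).
E = 14/14 + 14/13 + 14/12 + 14/11 + 14/10 + 14/9 + 14/8 + 14/7 + 14/6 + 14/5 + 14/4 + 14/3 + 14/2 + 14/1 = 1171733/25740 ≈ 45.522.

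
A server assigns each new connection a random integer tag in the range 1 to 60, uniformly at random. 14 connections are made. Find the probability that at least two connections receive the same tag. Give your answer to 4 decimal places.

0.8070

It's easier to compute the probability that all 14 are distinct.
P(all distinct) = 60/60 · 59/60 · ··· · 47/60 ≈ 0.1930.
So the probability of at least one match is 1 − 0.1930 = 0.8070.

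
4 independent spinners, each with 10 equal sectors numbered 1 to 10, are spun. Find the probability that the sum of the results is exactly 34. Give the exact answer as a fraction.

21/2500

There are 10^4 = 10000 equally likely outcomes.
The number of ordered 4-tuples from {1,…,10} summing to 34 is 84.
P(sum = 34) = 84/10000 = 21/2500.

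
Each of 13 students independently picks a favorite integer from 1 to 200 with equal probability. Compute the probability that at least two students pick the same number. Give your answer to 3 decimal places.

It's easier to compute the probability that all 13 are distinct.
P(all distinct) = 200/200 · 199/200 · ··· · 188/200 ≈ 0.671.
So the probability of at least one match is 1 − 0.671 = 0.329.

0.329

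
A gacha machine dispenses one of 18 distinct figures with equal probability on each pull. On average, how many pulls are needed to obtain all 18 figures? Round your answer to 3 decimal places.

62.912

After i distinct types are collected, each trial gives a new one with probability (18−i)/18, so the expected wait for the next new type is 18/(18−i).
E = 18/18 + 18/17 + 18/16 + 18/15 + 18/14 + 18/13 + 18/12 + 18/11 + 18/10 + 18/9 + 18/8 + 18/7 + 18/6 + 18/5 + 18/4 + 18/3 + 18/2 + 18/1 = 42822903/680680 ≈ 62.912.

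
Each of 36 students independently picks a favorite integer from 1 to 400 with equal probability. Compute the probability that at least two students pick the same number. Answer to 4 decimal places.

0.8028

It's easier to compute the probability that all 36 are distinct.
P(all distinct) = 400/400 · 399/400 · ··· · 365/400 ≈ 0.1972.
So the probability of at least one match is 1 − 0.1972 = 0.8028.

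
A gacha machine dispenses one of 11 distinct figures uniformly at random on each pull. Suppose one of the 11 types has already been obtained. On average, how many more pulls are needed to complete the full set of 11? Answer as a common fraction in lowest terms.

Starting from 1 distinct type, each trial gives a new one with probability (11−i)/11 when i types are held, so the wait for the next new type is 11/(11−i).
E = 11/10 + 11/9 + 11/8 + 11/7 + 11/6 + 11/5 + 11/4 + 11/3 + 11/2 + 11/1 = 81191/2520.

81191/2520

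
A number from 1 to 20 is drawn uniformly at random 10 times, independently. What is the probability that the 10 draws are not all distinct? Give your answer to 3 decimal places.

P(all 10 different) = 20/20 · 19/20 · ··· · 11/20 ≈ 0.065.
P(at least two equal) = 1 − 0.065 = 0.935.

0.935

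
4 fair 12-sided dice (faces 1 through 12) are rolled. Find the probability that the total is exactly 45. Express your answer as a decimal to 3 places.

0.001

There are 12^4 = 20736 equally likely outcomes.
The number of ordered 4-tuples from {1,…,12} summing to 45 is 20.
P(sum = 45) = 20/20736 = 5/5184 ≈ 0.001.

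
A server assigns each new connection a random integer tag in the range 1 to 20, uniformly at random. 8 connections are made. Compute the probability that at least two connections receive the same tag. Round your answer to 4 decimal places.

0.8016

It's easier to compute the probability that all 8 are distinct.
P(all distinct) = 20/20 · 19/20 · ··· · 13/20 ≈ 0.1984.
So the probability of at least one match is 1 − 0.1984 = 0.8016.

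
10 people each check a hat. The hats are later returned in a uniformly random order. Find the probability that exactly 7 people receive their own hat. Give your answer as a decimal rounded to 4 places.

0.0001

Choose which 7 of the 10 are fixed: C(10,7) = 120 ways.
The remaining 3 must have no fixed point: D(3) = 2.
P = 120·2/3628800 = 1/15120 ≈ 0.0001.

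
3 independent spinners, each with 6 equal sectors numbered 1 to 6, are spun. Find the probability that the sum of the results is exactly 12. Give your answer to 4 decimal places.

There are 6^3 = 216 equally likely outcomes.
The number of ordered 3-tuples from {1,…,6} summing to 12 is 25.
P(sum = 12) = 25/216 ≈ 0.1157.

0.1157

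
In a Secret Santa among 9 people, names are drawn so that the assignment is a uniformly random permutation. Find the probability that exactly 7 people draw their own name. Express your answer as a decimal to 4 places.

Choose which 7 of the 9 are fixed: C(9,7) = 36 ways.
The remaining 2 must have no fixed point: D(2) = 1.
P = 36·1/362880 = 1/10080 ≈ 0.0001.

0.0001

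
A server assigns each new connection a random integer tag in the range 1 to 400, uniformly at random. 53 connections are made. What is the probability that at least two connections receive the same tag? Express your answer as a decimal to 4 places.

0.9729

It's easier to compute the probability that all 53 are distinct.
P(all distinct) = 400/400 · 399/400 · ··· · 348/400 ≈ 0.0271.
So the probability of at least one match is 1 − 0.0271 = 0.9729.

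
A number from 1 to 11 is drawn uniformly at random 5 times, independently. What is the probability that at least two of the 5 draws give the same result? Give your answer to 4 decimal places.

P(all 5 different) = 11/11 · 10/11 · ··· · 7/11 ≈ 0.3442.
P(at least two equal) = 1 − 0.3442 = 0.6558.

0.6558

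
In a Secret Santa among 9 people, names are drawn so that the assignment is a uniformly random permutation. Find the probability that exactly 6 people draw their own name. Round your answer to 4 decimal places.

0.0005

Choose which 6 of the 9 are fixed: C(9,6) = 84 ways.
The remaining 3 must have no fixed point: D(3) = 2.
P = 84·2/362880 = 1/2160 ≈ 0.0005.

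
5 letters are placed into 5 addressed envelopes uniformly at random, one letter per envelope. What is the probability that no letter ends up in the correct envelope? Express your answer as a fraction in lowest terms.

This is the derangement probability: permutations of 5 with no fixed point.
D(5) = 5! · (1 − 1/1! + 1/2! − ··· + (−1)^5/5!) = 44.
P = 44/120 = 11/30.

11/30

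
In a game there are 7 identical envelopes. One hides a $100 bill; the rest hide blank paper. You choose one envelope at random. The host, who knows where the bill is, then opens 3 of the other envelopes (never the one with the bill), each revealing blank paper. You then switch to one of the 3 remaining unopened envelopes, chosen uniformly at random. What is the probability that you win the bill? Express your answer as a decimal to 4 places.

0.2857

Your original envelope holds the bill with probability 1/7, so the other 6 collectively hold it with probability 6/7.
The host can always find 3 empty envelopes to open, so the reveals don't change that 6/7; it is now spread over the 3 remaining unopened envelopes.
P(win by switching) = (6/7) · (1/3) = 2/7 ≈ 0.2857.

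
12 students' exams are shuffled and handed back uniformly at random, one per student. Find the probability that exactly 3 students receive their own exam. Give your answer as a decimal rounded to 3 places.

Choose which 3 of the 12 are fixed: C(12,3) = 220 ways.
The remaining 9 must have no fixed point: D(9) = 133496.
P = 220·133496/479001600 = 16687/272160 ≈ 0.061.

0.061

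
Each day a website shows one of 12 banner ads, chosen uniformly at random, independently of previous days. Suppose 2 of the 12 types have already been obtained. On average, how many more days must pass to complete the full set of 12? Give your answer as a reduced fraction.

Starting from 2 distinct types, each trial gives a new one with probability (12−i)/12 when i types are held, so the wait for the next new type is 12/(12−i).
E = 12/10 + 12/9 + 12/8 + 12/7 + 12/6 + 12/5 + 12/4 + 12/3 + 12/2 + 12/1 = 7381/210.

7381/210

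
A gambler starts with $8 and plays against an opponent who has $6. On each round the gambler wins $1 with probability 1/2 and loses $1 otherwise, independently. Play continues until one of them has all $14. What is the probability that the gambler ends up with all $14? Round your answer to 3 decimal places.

With a fair step, P(i) = ½P(i−1) + ½P(i+1) with P(0)=0, P(14)=1 has the linear solution P(i) = i/14.
P(8) = 8/14 = 4/7 ≈ 0.571.

0.571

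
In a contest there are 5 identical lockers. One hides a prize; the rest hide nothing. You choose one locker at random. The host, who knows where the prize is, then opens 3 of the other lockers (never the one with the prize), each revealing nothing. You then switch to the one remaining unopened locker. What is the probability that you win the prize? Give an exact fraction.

4/5

Your original locker holds the prize with probability 1/5, so the other 4 collectively hold it with probability 4/5.
The host can always find 3 empty lockers to open, so the reveals don't change that 4/5; it is now spread over the 1 remaining unopened locker.
P(win by switching) = (4/5) · (1/1) = 4/5.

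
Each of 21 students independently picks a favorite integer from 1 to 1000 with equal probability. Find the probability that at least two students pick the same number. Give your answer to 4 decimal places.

0.1906

It's easier to compute the probability that all 21 are distinct.
P(all distinct) = 1000/1000 · 999/1000 · ··· · 980/1000 ≈ 0.8094.
So the probability of at least one match is 1 − 0.8094 = 0.1906.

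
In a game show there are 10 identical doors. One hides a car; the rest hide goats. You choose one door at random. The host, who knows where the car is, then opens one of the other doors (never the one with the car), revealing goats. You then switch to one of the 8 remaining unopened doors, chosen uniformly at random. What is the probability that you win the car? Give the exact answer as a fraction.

9/80

Your original door holds the car with probability 1/10, so the other 9 collectively hold it with probability 9/10.
The host can always find an empty door to open, so this doesn't change that 9/10; it is now spread over the 8 remaining unopened doors.
P(win by switching) = (9/10) · (1/8) = 9/80.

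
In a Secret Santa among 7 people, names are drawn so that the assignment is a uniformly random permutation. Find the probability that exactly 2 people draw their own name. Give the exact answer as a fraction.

11/60

Choose which 2 of the 7 are fixed: C(7,2) = 21 ways.
The remaining 5 must have no fixed point: D(5) = 44.
P = 21·44/5040 = 11/60.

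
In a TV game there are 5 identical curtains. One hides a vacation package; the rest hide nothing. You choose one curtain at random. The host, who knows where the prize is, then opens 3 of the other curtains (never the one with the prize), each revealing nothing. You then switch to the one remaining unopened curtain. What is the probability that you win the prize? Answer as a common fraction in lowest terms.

4/5

Your original curtain holds the prize with probability 1/5, so the other 4 collectively hold it with probability 4/5.
The host can always find 3 empty curtains to open, so the reveals don't change that 4/5; it is now spread over the 1 remaining unopened curtain.
P(win by switching) = (4/5) · (1/1) = 4/5.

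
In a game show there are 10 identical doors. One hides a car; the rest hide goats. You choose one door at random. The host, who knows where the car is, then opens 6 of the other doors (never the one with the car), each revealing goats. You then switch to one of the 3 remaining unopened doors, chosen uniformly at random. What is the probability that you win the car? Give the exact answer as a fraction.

Your original door holds the car with probability 1/10, so the other 9 collectively hold it with probability 9/10.
The host can always find 6 empty doors to open, so the reveals don't change that 9/10; it is now spread over the 3 remaining unopened doors.
P(win by switching) = (9/10) · (1/3) = 3/10.

3/10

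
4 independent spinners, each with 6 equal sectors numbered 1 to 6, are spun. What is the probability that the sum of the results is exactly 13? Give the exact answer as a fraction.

There are 6^4 = 1296 equally likely outcomes.
The number of ordered 4-tuples from {1,…,6} summing to 13 is 140.
P(sum = 13) = 140/1296 = 35/324.

35/324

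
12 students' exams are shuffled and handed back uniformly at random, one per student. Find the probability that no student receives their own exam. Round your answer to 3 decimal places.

0.368

This is the derangement probability: permutations of 12 with no fixed point.
D(12) = 12! · (1 − 1/1! + 1/2! − ··· + (−1)^12/12!) = 176214841.
P = 176214841/479001600 = 16019531/43545600 ≈ 0.368.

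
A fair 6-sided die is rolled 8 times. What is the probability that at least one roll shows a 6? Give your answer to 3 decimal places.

0.767

P(no roll shows a 6) = (5/6)^8 ≈ 0.233.
P(at least one) = 1 − 0.233 = 0.767.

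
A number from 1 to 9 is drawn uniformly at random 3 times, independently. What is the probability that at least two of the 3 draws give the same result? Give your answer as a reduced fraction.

P(all 3 different) = 9/9 · 8/9 · ··· · 7/9 = 56/81.
P(at least two equal) = 1 − 56/81 = 25/81.

25/81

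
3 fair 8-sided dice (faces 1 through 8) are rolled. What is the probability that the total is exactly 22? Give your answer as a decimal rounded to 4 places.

0.0117

There are 8^3 = 512 equally likely outcomes.
The number of ordered 3-tuples from {1,…,8} summing to 22 is 6.
P(sum = 22) = 6/512 = 3/256 ≈ 0.0117.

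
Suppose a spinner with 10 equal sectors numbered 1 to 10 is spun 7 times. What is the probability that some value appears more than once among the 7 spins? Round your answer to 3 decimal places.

P(all 7 different) = 10/10 · 9/10 · ··· · 4/10 ≈ 0.060.
P(at least two equal) = 1 − 0.060 = 0.940.

0.940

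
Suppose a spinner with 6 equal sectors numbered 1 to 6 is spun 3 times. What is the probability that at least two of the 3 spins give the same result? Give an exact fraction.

P(all 3 different) = 6/6 · 5/6 · ··· · 4/6 = 5/9.
P(at least two equal) = 1 − 5/9 = 4/9.

4/9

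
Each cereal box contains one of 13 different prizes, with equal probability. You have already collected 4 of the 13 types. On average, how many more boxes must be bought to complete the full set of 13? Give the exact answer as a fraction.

Starting from 4 distinct types, each trial gives a new one with probability (13−i)/13 when i types are held, so the wait for the next new type is 13/(13−i).
E = 13/9 + 13/8 + 13/7 + 13/6 + 13/5 + 13/4 + 13/3 + 13/2 + 13/1 = 92677/2520.

92677/2520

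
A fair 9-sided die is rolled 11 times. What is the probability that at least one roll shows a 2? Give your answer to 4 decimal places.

0.7263

P(no roll shows a 2) = (8/9)^11 ≈ 0.2737.
P(at least one) = 1 − 0.2737 = 0.7263.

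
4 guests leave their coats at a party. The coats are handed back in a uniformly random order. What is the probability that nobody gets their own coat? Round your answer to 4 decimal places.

0.3750

This is the derangement probability: permutations of 4 with no fixed point.
D(4) = 4! · (1 − 1/1! + 1/2! − ··· + (−1)^4/4!) = 9.
P = 9/24 = 3/8 ≈ 0.3750.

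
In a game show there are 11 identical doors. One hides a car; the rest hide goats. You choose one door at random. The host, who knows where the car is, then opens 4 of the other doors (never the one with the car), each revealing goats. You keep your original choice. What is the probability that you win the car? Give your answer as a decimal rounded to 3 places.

0.091

The host can always open 4 empty doors regardless of your choice, so the reveals give no information about your original door.
P(win by staying) = 1/11 ≈ 0.091.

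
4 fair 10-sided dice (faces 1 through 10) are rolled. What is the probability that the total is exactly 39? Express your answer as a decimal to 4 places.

0.0004

There are 10^4 = 10000 equally likely outcomes.
The number of ordered 4-tuples from {1,…,10} summing to 39 is 4.
P(sum = 39) = 4/10000 = 1/2500 ≈ 0.0004.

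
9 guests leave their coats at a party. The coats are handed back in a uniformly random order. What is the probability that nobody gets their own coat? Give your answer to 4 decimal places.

0.3679

This is the derangement probability: permutations of 9 with no fixed point.
D(9) = 9! · (1 − 1/1! + 1/2! − ··· + (−1)^9/9!) = 133496.
P = 133496/362880 = 16687/45360 ≈ 0.3679.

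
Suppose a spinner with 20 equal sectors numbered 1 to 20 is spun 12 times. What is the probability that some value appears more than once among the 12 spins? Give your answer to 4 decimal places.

P(all 12 different) = 20/20 · 19/20 · ··· · 9/20 ≈ 0.0147.
P(at least two equal) = 1 − 0.0147 = 0.9853.

0.9853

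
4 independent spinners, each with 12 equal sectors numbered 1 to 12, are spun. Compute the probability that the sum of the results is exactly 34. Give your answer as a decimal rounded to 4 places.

There are 12^4 = 20736 equally likely outcomes.
The number of ordered 4-tuples from {1,…,12} summing to 34 is 640.
P(sum = 34) = 640/20736 = 5/162 ≈ 0.0309.

0.0309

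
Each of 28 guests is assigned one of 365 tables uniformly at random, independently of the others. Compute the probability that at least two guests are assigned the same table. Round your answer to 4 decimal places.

It's easier to compute the probability that all 28 are distinct.
P(all distinct) = 365/365 · 364/365 · ··· · 338/365 ≈ 0.3455.
So the probability of at least one match is 1 − 0.3455 = 0.6545.

0.6545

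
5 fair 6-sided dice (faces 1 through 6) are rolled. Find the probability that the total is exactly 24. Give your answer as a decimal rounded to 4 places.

There are 6^5 = 7776 equally likely outcomes.
The number of ordered 5-tuples from {1,…,6} summing to 24 is 205.
P(sum = 24) = 205/7776 ≈ 0.0264.

0.0264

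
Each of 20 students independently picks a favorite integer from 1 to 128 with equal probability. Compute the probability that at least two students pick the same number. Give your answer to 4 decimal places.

It's easier to compute the probability that all 20 are distinct.
P(all distinct) = 128/128 · 127/128 · ··· · 109/128 ≈ 0.2089.
So the probability of at least one match is 1 − 0.2089 = 0.7911.

0.7911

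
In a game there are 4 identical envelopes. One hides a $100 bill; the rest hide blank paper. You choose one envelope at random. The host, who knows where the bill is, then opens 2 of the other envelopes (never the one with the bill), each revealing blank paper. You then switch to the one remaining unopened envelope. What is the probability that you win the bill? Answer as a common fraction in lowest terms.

3/4

Your original envelope holds the bill with probability 1/4, so the other 3 collectively hold it with probability 3/4.
The host can always find 2 empty envelopes to open, so the reveals don't change that 3/4; it is now spread over the 1 remaining unopened envelope.
P(win by switching) = (3/4) · (1/1) = 3/4.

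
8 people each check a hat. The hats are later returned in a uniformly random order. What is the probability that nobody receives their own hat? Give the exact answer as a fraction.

2119/5760

This is the derangement probability: permutations of 8 with no fixed point.
D(8) = 8! · (1 − 1/1! + 1/2! − ··· + (−1)^8/8!) = 14833.
P = 14833/40320 = 2119/5760.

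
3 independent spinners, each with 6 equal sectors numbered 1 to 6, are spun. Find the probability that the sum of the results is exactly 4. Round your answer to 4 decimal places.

0.0139

There are 6^3 = 216 equally likely outcomes.
The number of ordered 3-tuples from {1,…,6} summing to 4 is 3.
P(sum = 4) = 3/216 = 1/72 ≈ 0.0139.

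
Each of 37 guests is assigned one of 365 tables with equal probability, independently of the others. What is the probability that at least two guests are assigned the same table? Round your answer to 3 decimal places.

It's easier to compute the probability that all 37 are distinct.
P(all distinct) = 365/365 · 364/365 · ··· · 329/365 ≈ 0.151.
So the probability of at least one match is 1 − 0.151 = 0.849.

0.849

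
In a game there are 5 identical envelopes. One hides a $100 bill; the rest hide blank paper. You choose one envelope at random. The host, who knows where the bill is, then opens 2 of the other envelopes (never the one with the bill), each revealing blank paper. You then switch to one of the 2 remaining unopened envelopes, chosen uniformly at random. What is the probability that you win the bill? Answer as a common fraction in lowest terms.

2/5

Your original envelope holds the bill with probability 1/5, so the other 4 collectively hold it with probability 4/5.
The host can always find 2 empty envelopes to open, so the reveals don't change that 4/5; it is now spread over the 2 remaining unopened envelopes.
P(win by switching) = (4/5) · (1/2) = 2/5.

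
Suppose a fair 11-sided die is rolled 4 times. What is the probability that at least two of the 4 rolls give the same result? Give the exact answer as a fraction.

611/1331

P(all 4 different) = 11/11 · 10/11 · ··· · 8/11 = 720/1331.
P(at least two equal) = 1 − 720/1331 = 611/1331.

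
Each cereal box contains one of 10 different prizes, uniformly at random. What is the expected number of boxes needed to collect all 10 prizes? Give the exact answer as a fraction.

After i distinct types are collected, each trial gives a new one with probability (10−i)/10, so the expected wait for the next new type is 10/(10−i).
E = 10/10 + 10/9 + 10/8 + 10/7 + 10/6 + 10/5 + 10/4 + 10/3 + 10/2 + 10/1 = 7381/252.

7381/252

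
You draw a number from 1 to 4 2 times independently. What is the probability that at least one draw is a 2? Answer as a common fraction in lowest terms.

P(no draw is a 2) = (3/4)^2 = 9/16.
P(at least one) = 1 − 9/16 = 7/16.

7/16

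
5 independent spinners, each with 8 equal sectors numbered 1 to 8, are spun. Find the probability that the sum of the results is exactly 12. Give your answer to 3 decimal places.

There are 8^5 = 32768 equally likely outcomes.
The number of ordered 5-tuples from {1,…,8} summing to 12 is 330.
P(sum = 12) = 330/32768 = 165/16384 ≈ 0.010.

0.010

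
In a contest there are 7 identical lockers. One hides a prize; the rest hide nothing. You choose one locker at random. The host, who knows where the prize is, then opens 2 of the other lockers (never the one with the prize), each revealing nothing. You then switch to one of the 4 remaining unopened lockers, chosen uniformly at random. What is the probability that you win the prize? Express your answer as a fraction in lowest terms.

Your original locker holds the prize with probability 1/7, so the other 6 collectively hold it with probability 6/7.
The host can always find 2 empty lockers to open, so the reveals don't change that 6/7; it is now spread over the 4 remaining unopened lockers.
P(win by switching) = (6/7) · (1/4) = 3/14.

3/14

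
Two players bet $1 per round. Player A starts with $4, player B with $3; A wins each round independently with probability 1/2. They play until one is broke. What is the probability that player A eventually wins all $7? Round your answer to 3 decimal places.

0.571

With a fair step, P(i) = ½P(i−1) + ½P(i+1) with P(0)=0, P(7)=1 has the linear solution P(i) = i/7.
P(4) = 4/7 ≈ 0.571.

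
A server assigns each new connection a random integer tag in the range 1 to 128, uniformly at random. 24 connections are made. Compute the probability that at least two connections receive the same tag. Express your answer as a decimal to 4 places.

It's easier to compute the probability that all 24 are distinct.
P(all distinct) = 128/128 · 127/128 · ··· · 105/128 ≈ 0.1001.
So the probability of at least one match is 1 − 0.1001 = 0.8999.

0.8999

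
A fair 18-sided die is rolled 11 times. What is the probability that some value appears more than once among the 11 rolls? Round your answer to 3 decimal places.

P(all 11 different) = 18/18 · 17/18 · ··· · 8/18 ≈ 0.020.
P(at least two equal) = 1 − 0.020 = 0.980.

0.980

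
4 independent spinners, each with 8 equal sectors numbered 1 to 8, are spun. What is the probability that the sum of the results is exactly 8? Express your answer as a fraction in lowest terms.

35/4096

There are 8^4 = 4096 equally likely outcomes.
The number of ordered 4-tuples from {1,…,8} summing to 8 is 35.
P(sum = 8) = 35/4096.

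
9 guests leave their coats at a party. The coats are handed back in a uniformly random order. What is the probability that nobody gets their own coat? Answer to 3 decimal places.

0.368

This is the derangement probability: permutations of 9 with no fixed point.
D(9) = 9! · (1 − 1/1! + 1/2! − ··· + (−1)^9/9!) = 133496.
P = 133496/362880 = 16687/45360 ≈ 0.368.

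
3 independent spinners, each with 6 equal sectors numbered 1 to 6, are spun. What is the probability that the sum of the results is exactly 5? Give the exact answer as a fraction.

There are 6^3 = 216 equally likely outcomes.
The number of ordered 3-tuples from {1,…,6} summing to 5 is 6.
P(sum = 5) = 6/216 = 1/36.

1/36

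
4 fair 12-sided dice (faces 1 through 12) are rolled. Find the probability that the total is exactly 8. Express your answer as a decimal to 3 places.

0.002

There are 12^4 = 20736 equally likely outcomes.
The number of ordered 4-tuples from {1,…,12} summing to 8 is 35.
P(sum = 8) = 35/20736 ≈ 0.002.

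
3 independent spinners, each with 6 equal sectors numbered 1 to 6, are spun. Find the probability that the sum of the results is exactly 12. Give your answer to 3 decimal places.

0.116

There are 6^3 = 216 equally likely outcomes.
The number of ordered 3-tuples from {1,…,6} summing to 12 is 25.
P(sum = 12) = 25/216 ≈ 0.116.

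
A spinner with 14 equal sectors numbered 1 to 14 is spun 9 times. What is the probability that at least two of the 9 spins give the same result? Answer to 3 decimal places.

P(all 9 different) = 14/14 · 13/14 · ··· · 6/14 ≈ 0.035.
P(at least two equal) = 1 − 0.035 = 0.965.

0.965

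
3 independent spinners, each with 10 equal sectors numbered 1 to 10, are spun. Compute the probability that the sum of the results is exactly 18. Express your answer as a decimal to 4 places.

0.0730

There are 10^3 = 1000 equally likely outcomes.
The number of ordered 3-tuples from {1,…,10} summing to 18 is 73.
P(sum = 18) = 73/1000 ≈ 0.0730.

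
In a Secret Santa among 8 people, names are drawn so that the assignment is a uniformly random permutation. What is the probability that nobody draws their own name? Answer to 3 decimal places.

This is the derangement probability: permutations of 8 with no fixed point.
D(8) = 8! · (1 − 1/1! + 1/2! − ··· + (−1)^8/8!) = 14833.
P = 14833/40320 = 2119/5760 ≈ 0.368.

0.368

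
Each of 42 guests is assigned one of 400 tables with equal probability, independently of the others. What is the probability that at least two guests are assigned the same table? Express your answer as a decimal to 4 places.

0.8926

It's easier to compute the probability that all 42 are distinct.
P(all distinct) = 400/400 · 399/400 · ··· · 359/400 ≈ 0.1074.
So the probability of at least one match is 1 − 0.1074 = 0.8926.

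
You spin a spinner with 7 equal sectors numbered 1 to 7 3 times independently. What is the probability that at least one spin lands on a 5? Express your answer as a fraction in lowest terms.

P(no spin lands on a 5) = (6/7)^3 = 216/343.
P(at least one) = 1 − 216/343 = 127/343.

127/343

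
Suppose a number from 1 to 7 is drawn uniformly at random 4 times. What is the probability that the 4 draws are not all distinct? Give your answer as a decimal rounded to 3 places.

0.650

P(all 4 different) = 7/7 · 6/7 · ··· · 4/7 ≈ 0.350.
P(at least two equal) = 1 − 0.350 = 0.650.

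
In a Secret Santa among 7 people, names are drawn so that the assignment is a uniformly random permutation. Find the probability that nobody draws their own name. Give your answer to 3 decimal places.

This is the derangement probability: permutations of 7 with no fixed point.
D(7) = 7! · (1 − 1/1! + 1/2! − ··· + (−1)^7/7!) = 1854.
P = 1854/5040 = 103/280 ≈ 0.368.

0.368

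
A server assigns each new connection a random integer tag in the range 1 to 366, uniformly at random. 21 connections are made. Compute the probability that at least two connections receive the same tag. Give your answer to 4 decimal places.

0.4428

It's easier to compute the probability that all 21 are distinct.
P(all distinct) = 366/366 · 365/366 · ··· · 346/366 ≈ 0.5572.
So the probability of at least one match is 1 − 0.5572 = 0.4428.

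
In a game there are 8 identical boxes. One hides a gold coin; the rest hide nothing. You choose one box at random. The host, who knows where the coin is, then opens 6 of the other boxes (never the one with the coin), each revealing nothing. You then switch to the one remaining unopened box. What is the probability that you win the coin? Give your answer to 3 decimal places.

0.875

Your original box holds the coin with probability 1/8, so the other 7 collectively hold it with probability 7/8.
The host can always find 6 empty boxes to open, so the reveals don't change that 7/8; it is now spread over the 1 remaining unopened box.
P(win by switching) = (7/8) · (1/1) = 7/8 ≈ 0.875.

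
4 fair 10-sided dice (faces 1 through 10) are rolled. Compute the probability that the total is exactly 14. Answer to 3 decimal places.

0.028

There are 10^4 = 10000 equally likely outcomes.
The number of ordered 4-tuples from {1,…,10} summing to 14 is 282.
P(sum = 14) = 282/10000 = 141/5000 ≈ 0.028.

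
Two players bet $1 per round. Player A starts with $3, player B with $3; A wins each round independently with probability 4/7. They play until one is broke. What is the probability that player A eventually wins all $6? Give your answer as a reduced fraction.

Let r = q/p = (3/7)/(4/7) = 3/4. The recurrence P(i) = p·P(i+1) + q·P(i−1) with P(0)=0, P(6)=1 gives P(i) = (1 − r^i)/(1 − r^6).
P(3) = (1 − (3/4)^3) / (1 − (3/4)^6) = 64/91.

64/91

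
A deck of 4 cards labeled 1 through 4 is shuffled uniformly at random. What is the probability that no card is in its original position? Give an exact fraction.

3/8

This is the derangement probability: permutations of 4 with no fixed point.
D(4) = 4! · (1 − 1/1! + 1/2! − ··· + (−1)^4/4!) = 9.
P = 9/24 = 3/8.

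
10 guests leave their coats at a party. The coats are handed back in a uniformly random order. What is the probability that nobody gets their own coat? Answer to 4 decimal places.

This is the derangement probability: permutations of 10 with no fixed point.
D(10) = 10! · (1 − 1/1! + 1/2! − ··· + (−1)^10/10!) = 1334961.
P = 1334961/3628800 = 16481/44800 ≈ 0.3679.

0.3679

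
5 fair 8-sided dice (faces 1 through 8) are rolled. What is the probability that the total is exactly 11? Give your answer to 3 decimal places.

0.006

There are 8^5 = 32768 equally likely outcomes.
The number of ordered 5-tuples from {1,…,8} summing to 11 is 210.
P(sum = 11) = 210/32768 = 105/16384 ≈ 0.006.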